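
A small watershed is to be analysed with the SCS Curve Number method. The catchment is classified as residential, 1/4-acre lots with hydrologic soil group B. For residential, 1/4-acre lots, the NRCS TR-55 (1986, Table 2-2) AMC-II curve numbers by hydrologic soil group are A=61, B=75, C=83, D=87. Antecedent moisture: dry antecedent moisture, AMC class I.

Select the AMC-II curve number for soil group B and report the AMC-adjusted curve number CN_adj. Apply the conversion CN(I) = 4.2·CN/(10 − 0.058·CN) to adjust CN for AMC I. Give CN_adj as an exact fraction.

CN_adj = 6300/113 ≈ 55.752

NRCS table: residential, 1/4-acre lots, soil group B → CN(II) = 75
Dry (AMC I): CN(I) = 4.2·75/(10 − 0.058·75) = 315/(113/20) = 6300/113 ≈ 55.752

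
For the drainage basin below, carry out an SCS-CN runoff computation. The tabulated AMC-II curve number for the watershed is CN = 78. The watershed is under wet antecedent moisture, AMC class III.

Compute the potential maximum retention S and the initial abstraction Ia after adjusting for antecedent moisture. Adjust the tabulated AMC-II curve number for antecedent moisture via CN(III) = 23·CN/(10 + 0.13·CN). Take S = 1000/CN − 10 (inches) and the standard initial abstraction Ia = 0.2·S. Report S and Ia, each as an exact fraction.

Adjust CN=78 to AMC III: 23·78/(10 + 0.13·78) → 1794 ÷ (1007/50) = 89700/1007 ≈ 89.076
Retention S: 1000/CN − 10 with CN=89.076 → S = 1100/897 ≈ 1.226 in
Ia = 0.2·(1100/897) = 220/897 in ≈ 0.245 in

S = 1100/897 in ≈ 1.226 in; Ia = 220/897 in ≈ 0.245 in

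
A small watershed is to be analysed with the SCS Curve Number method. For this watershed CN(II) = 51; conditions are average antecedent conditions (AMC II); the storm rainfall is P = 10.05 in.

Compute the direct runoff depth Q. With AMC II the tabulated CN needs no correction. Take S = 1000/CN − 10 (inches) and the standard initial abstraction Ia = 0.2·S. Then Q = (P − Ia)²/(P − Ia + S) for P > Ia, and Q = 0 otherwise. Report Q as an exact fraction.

CN(II) = 51; AMC II needs no correction.
S = 1000/51 − 10 = 490/51 in ≈ 9.608 in
Ia = 0.2·(490/51) = 98/51 in ≈ 1.922 in
P − Ia = 10.050 − 1.922 = 8291/1020 ≈ 8.128 in (> 0, runoff occurs)
Q: (8291/1020)² ÷ (18091/1020) = 68740681/18452820 in (≈ 3.725 in)

Q = 68740681/18452820 in ≈ 3.725 in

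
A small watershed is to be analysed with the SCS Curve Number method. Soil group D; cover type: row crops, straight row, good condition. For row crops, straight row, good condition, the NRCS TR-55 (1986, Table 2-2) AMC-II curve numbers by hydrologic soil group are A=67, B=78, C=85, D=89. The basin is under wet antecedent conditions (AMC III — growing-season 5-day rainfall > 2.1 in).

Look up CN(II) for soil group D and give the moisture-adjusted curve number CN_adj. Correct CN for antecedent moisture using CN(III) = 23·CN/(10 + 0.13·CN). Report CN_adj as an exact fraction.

NRCS table: row crops, straight row, good condition, soil group D → CN(II) = 89
CN(III) from CN(II)=89: (23·89)/(10 + 0.13·89) = 204700/2157 ≈ 94.900

CN_adj = 204700/2157 ≈ 94.900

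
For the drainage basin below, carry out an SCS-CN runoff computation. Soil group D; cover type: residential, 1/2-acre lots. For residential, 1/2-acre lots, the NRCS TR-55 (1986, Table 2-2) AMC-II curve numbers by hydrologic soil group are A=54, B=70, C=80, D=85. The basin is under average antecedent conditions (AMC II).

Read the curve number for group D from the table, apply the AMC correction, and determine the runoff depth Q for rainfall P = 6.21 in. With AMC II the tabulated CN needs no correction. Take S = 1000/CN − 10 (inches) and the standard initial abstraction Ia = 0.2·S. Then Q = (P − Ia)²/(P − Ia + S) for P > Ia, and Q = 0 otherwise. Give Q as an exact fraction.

NRCS table: residential, 1/2-acre lots, soil group D → CN(II) = 85
Average conditions: CN = 85 (no AMC adjustment).
S = 1000/85 − 10 = 30/17 in ≈ 1.765 in
Ia = 0.2S: 0.2·1.765 = 0.353 in (exactly 6/17)
Excess rainfall: 6.210 − 0.353 = 5.857 in; P > Ia so Q > 0
Runoff Q = (P−Ia)²/(P−Ia+S) = (5.857)²/(5.857+1.765) = 33047283/7342300 ≈ 4.501 in

Q = 33047283/7342300 in ≈ 4.501 in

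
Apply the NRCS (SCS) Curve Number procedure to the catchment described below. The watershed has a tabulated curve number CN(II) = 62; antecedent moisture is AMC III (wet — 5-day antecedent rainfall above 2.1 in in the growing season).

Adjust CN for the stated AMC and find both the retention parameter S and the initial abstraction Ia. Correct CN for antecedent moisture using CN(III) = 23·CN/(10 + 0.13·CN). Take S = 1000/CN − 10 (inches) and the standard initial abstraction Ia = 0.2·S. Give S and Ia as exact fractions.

S = 1900/713 in ≈ 2.665 in; Ia = 380/713 in ≈ 0.533 in

Wet (AMC III): CN(III) = 23·62/(10 + 0.13·62) = 1426/(903/50) = 71300/903 ≈ 78.959
S = 1000/(71300/903) − 10 = 1900/713 in ≈ 2.665 in
Initial abstraction Ia = S/5 = (1900/713)/5 = 380/713 ≈ 0.533 in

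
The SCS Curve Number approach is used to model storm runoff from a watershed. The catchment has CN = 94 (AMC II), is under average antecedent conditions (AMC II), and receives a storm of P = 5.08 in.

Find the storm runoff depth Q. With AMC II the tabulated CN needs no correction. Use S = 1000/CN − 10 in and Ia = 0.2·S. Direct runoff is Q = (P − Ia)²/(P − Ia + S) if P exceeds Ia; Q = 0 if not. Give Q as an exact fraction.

AMC II — tabulated CN = 94 applies directly.
Retention S: 1000/CN − 10 with CN=94.000 → S = 30/47 ≈ 0.638 in
Ia = 0.2·(30/47) = 6/47 in ≈ 0.128 in
P − Ia = 5.080 − 0.128 = 5819/1175 ≈ 4.952 in (> 0, runoff occurs)
Runoff Q = (P−Ia)²/(P−Ia+S) = (4.952)²/(4.952+0.638) = 33860761/7718575 ≈ 4.387 in

Q = 33860761/7718575 in ≈ 4.387 in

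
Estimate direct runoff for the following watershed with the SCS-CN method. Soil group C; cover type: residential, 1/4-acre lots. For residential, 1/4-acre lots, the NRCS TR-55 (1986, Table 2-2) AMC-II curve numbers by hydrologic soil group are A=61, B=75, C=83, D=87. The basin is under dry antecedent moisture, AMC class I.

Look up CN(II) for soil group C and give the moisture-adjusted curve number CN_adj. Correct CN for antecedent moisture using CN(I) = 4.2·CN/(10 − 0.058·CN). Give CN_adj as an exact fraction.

NRCS table: residential, 1/4-acre lots, soil group C → CN(II) = 83
CN(I) from CN(II)=83: (4.2·83)/(10 − 0.058·83) = 174300/2593 ≈ 67.219

CN_adj = 174300/2593 ≈ 67.219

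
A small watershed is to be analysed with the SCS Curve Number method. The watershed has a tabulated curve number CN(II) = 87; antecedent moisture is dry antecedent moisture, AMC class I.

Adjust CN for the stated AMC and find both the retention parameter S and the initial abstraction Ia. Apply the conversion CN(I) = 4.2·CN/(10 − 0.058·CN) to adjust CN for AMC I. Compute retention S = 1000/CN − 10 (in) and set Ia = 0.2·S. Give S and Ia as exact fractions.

CN(I) from CN(II)=87: (4.2·87)/(10 − 0.058·87) = 182700/2477 ≈ 73.759
Max retention: S = 1000/(182700/2477) − 10 = 6500/1827 in (≈ 3.558 in)
Initial abstraction Ia = S/5 = (6500/1827)/5 = 1300/1827 ≈ 0.712 in

S = 6500/1827 in ≈ 3.558 in; Ia = 1300/1827 in ≈ 0.712 in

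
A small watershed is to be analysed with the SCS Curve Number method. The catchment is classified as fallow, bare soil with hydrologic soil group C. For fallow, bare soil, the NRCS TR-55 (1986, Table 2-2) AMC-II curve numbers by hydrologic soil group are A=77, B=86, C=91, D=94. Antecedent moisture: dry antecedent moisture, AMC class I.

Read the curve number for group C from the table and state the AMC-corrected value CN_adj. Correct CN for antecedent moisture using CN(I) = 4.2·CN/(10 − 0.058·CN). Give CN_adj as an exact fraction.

CN_adj = 63700/787 ≈ 80.940

NRCS table: fallow, bare soil, soil group C → CN(II) = 91
Adjust CN=91 to AMC I: 4.2·91/(10 − 0.058·91) → (1911/5) ÷ (2361/500) = 63700/787 ≈ 80.940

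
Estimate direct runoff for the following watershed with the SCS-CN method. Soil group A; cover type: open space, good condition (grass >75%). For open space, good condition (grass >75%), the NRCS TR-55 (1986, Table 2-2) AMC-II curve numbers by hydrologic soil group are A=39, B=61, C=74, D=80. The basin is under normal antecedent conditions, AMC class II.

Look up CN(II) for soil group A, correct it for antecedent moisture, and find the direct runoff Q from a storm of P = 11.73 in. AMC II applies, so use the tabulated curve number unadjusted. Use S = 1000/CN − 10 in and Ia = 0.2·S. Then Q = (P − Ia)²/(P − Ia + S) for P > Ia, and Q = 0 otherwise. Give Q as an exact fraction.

NRCS table: open space, good condition (grass >75%), soil group A → CN(II) = 39
CN(II) = 39; AMC II needs no correction.
S = 1000/39 − 10 = 610/39 in ≈ 15.641 in
Ia = 0.2S: 0.2·15.641 = 3.128 in (exactly 122/39)
Excess rainfall: 11.730 − 3.128 = 8.602 in; P > Ia so Q > 0
Runoff Q = (P−Ia)²/(P−Ia+S) = (8.602)²/(8.602+15.641) = 1125401209/368733300 ≈ 3.052 in

Q = 1125401209/368733300 in ≈ 3.052 in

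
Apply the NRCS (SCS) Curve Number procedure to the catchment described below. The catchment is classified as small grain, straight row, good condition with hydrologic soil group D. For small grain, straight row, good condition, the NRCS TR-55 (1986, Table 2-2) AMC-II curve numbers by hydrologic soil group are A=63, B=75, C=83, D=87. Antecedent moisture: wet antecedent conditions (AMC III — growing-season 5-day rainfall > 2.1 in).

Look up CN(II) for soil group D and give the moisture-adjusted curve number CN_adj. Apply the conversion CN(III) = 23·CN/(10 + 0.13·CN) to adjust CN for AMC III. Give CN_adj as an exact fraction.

CN_adj = 200100/2131 ≈ 93.900

NRCS table: small grain, straight row, good condition, soil group D → CN(II) = 87
Adjust CN=87 to AMC III: 23·87/(10 + 0.13·87) → 2001 ÷ (2131/100) = 200100/2131 ≈ 93.900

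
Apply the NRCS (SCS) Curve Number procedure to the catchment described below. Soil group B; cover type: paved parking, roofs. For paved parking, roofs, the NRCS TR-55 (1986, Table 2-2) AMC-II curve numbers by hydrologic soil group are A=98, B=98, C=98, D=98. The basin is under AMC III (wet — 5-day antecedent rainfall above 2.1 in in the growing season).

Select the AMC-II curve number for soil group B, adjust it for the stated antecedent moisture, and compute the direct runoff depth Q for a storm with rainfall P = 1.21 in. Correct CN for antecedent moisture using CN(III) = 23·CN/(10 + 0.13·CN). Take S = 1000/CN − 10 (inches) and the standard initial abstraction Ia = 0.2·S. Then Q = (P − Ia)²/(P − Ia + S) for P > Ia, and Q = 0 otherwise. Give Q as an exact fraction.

Q = 18054490689/16270160900 in ≈ 1.110 in

NRCS table: paved parking, roofs, soil group B → CN(II) = 98
Adjust CN=98 to AMC III: 23·98/(10 + 0.13·98) → 2254 ÷ (1137/50) = 112700/1137 ≈ 99.120
S = 1000/(112700/1137) − 10 = 100/1127 in ≈ 0.089 in
Ia = 0.2·(100/1127) = 20/1127 in ≈ 0.018 in
Excess rainfall: 1.210 − 0.018 = 1.192 in; P > Ia so Q > 0
Q = (134367/112700)²/((134367/112700) + 100/1127) = (18054490689/12701290000)/(144367/112700) = 18054490689/16270160900 in ≈ 1.110 in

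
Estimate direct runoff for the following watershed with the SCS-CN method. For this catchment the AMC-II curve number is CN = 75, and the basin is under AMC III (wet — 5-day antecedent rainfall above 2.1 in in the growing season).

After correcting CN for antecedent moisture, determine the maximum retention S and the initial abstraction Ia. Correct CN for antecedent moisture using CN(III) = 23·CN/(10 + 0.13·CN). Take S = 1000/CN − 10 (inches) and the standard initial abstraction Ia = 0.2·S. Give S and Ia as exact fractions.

S = 100/69 in ≈ 1.449 in; Ia = 20/69 in ≈ 0.290 in

Wet (AMC III): CN(III) = 23·75/(10 + 0.13·75) = 1725/(79/4) = 6900/79 ≈ 87.342
Max retention: S = 1000/(6900/79) − 10 = 100/69 in (≈ 1.449 in)
Initial abstraction Ia = S/5 = (100/69)/5 = 20/69 ≈ 0.290 in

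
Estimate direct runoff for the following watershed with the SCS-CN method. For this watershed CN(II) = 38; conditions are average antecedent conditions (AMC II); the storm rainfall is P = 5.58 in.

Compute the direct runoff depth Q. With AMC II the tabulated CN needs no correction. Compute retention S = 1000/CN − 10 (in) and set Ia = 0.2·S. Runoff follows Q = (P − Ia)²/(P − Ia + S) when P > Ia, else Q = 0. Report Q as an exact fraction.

Q = 156271/542450 in ≈ 0.288 in

AMC II — tabulated CN = 38 applies directly.
Max retention: S = 1000/38 − 10 = 310/19 in (≈ 16.316 in)
Ia = 0.2·(310/19) = 62/19 in ≈ 3.263 in
P − Ia = 5.580 − 3.263 = 2201/950 ≈ 2.317 in (> 0, runoff occurs)
Runoff Q = (P−Ia)²/(P−Ia+S) = (2.317)²/(2.317+16.316) = 156271/542450 ≈ 0.288 in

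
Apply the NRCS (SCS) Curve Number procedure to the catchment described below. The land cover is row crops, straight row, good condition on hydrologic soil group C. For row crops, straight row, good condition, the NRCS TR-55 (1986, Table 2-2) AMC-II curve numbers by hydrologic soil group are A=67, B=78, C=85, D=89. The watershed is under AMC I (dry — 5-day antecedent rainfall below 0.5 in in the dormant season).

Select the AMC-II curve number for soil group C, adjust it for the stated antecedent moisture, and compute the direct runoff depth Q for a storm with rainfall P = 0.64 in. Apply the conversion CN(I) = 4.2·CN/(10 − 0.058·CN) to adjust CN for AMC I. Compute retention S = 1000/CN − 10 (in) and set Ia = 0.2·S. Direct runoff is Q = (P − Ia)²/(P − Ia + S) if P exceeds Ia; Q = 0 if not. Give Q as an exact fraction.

Q = 0 in ≈ 0.000 in

NRCS table: row crops, straight row, good condition, soil group C → CN(II) = 85
CN(I) from CN(II)=85: (4.2·85)/(10 − 0.058·85) = 11900/169 ≈ 70.414
S = 1000/(11900/169) − 10 = 500/119 in ≈ 4.202 in
Ia = 0.2S: 0.2·4.202 = 0.840 in (exactly 100/119)
P = 0.640 ≤ Ia = 0.840 in: entire storm abstracted, Q = 0.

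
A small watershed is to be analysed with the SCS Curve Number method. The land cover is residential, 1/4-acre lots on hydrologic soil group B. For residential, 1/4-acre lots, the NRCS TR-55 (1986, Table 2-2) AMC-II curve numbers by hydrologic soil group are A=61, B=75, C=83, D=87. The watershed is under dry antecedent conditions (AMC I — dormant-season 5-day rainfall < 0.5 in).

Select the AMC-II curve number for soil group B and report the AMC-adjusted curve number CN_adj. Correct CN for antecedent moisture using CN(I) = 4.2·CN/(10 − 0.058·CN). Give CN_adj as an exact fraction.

CN_adj = 6300/113 ≈ 55.752

NRCS table: residential, 1/4-acre lots, soil group B → CN(II) = 75
CN(I) from CN(II)=75: (4.2·75)/(10 − 0.058·75) = 6300/113 ≈ 55.752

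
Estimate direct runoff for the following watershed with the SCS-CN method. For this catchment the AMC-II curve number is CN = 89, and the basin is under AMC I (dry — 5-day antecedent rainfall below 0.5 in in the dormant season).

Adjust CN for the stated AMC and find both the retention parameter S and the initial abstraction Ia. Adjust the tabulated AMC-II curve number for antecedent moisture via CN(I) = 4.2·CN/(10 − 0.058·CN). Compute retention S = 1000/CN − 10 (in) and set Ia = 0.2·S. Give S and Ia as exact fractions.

CN(I) from CN(II)=89: (4.2·89)/(10 − 0.058·89) = 186900/2419 ≈ 77.263
Retention S: 1000/CN − 10 with CN=77.263 → S = 5500/1869 ≈ 2.943 in
Ia = 0.2S: 0.2·2.943 = 0.589 in (exactly 1100/1869)

S = 5500/1869 in ≈ 2.943 in; Ia = 1100/1869 in ≈ 0.589 in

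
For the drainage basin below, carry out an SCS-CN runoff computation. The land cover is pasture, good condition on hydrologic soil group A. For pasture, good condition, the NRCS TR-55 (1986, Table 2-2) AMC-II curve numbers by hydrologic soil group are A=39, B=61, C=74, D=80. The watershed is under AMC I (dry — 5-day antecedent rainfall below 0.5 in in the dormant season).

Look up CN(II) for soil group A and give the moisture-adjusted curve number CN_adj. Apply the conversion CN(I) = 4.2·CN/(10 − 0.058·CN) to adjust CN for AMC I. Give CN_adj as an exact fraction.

CN_adj = 81900/3869 ≈ 21.168

NRCS table: pasture, good condition, soil group A → CN(II) = 39
Adjust CN=39 to AMC I: 4.2·39/(10 − 0.058·39) → (819/5) ÷ (3869/500) = 81900/3869 ≈ 21.168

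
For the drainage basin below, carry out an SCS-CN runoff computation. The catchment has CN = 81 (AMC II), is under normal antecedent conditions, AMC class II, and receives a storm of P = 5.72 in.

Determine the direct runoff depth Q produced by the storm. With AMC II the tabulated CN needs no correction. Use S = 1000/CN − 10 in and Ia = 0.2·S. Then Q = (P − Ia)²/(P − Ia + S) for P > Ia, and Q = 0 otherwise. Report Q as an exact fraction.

Q = 113060689/31150575 in ≈ 3.629 in

Average conditions: CN = 81 (no AMC adjustment).
Retention S: 1000/CN − 10 with CN=81.000 → S = 190/81 ≈ 2.346 in
Initial abstraction Ia = S/5 = (190/81)/5 = 38/81 ≈ 0.469 in
Excess rainfall: 5.720 − 0.469 = 5.251 in; P > Ia so Q > 0
Runoff Q = (P−Ia)²/(P−Ia+S) = (5.251)²/(5.251+2.346) = 113060689/31150575 ≈ 3.629 in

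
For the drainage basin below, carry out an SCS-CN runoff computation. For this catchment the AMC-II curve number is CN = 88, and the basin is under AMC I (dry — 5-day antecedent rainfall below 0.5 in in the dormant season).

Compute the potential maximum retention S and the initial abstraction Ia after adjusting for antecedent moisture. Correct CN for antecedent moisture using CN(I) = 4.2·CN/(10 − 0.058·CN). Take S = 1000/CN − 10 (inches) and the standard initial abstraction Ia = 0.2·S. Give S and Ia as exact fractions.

S = 250/77 in ≈ 3.247 in; Ia = 50/77 in ≈ 0.649 in

Dry (AMC I): CN(I) = 4.2·88/(10 − 0.058·88) = (1848/5)/(612/125) = 3850/51 ≈ 75.490
Max retention: S = 1000/(3850/51) − 10 = 250/77 in (≈ 3.247 in)
Initial abstraction Ia = S/5 = (250/77)/5 = 50/77 ≈ 0.649 in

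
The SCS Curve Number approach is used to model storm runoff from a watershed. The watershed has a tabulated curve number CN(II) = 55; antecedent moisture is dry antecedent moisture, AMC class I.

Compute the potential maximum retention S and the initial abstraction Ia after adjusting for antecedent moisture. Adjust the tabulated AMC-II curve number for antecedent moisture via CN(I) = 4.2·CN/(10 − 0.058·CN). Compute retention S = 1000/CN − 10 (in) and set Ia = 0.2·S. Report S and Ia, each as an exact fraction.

CN(I) from CN(II)=55: (4.2·55)/(10 − 0.058·55) = 7700/227 ≈ 33.921
S = 1000/(7700/227) − 10 = 1500/77 in ≈ 19.481 in
Ia = 0.2·(1500/77) = 300/77 in ≈ 3.896 in

S = 1500/77 in ≈ 19.481 in; Ia = 300/77 in ≈ 3.896 in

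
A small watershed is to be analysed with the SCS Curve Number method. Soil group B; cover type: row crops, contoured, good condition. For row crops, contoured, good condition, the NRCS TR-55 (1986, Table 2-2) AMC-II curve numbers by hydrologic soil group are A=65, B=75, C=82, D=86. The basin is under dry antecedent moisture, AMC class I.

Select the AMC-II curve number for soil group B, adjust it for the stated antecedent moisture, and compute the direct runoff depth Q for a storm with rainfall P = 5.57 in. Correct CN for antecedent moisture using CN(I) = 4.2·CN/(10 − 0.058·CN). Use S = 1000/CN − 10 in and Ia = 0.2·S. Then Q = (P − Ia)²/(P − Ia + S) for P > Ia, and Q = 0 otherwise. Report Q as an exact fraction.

NRCS table: row crops, contoured, good condition, soil group B → CN(II) = 75
CN(I) from CN(II)=75: (4.2·75)/(10 − 0.058·75) = 6300/113 ≈ 55.752
Retention S: 1000/CN − 10 with CN=55.752 → S = 500/63 ≈ 7.937 in
Initial abstraction Ia = S/5 = (500/63)/5 = 100/63 ≈ 1.587 in
Since P=5.570 > Ia=1.587: effective rainfall P−Ia = 25091/6300 in
Runoff Q = (P−Ia)²/(P−Ia+S) = (3.983)²/(3.983+7.937) = 629558281/473073300 ≈ 1.331 in

Q = 629558281/473073300 in ≈ 1.331 in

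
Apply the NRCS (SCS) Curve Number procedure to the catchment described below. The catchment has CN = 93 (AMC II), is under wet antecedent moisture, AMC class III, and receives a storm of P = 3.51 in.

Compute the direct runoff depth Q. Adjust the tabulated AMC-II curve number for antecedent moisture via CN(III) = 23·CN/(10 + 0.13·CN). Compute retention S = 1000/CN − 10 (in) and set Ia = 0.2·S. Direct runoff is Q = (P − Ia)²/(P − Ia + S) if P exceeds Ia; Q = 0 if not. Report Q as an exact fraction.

Q = 542858030521/172572167100 in ≈ 3.146 in

Adjust CN=93 to AMC III: 23·93/(10 + 0.13·93) → 2139 ÷ (2209/100) = 213900/2209 ≈ 96.831
S = 1000/(213900/2209) − 10 = 700/2139 in ≈ 0.327 in
Ia = 0.2·(700/2139) = 140/2139 in ≈ 0.065 in
P − Ia = 3.510 − 0.065 = 736789/213900 ≈ 3.445 in (> 0, runoff occurs)
Q = (736789/213900)²/((736789/213900) + 700/2139) = (542858030521/45753210000)/(806789/213900) = 542858030521/172572167100 in ≈ 3.146 in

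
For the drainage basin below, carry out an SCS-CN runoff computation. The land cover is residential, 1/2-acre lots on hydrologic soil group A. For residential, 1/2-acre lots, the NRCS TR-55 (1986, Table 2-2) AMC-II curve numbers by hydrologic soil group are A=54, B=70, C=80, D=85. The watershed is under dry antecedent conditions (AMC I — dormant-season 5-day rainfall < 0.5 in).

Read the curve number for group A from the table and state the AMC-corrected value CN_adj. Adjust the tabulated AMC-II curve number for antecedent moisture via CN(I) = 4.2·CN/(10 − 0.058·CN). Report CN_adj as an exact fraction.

CN_adj = 56700/1717 ≈ 33.023

NRCS table: residential, 1/2-acre lots, soil group A → CN(II) = 54
Adjust CN=54 to AMC I: 4.2·54/(10 − 0.058·54) → (1134/5) ÷ (1717/250) = 56700/1717 ≈ 33.023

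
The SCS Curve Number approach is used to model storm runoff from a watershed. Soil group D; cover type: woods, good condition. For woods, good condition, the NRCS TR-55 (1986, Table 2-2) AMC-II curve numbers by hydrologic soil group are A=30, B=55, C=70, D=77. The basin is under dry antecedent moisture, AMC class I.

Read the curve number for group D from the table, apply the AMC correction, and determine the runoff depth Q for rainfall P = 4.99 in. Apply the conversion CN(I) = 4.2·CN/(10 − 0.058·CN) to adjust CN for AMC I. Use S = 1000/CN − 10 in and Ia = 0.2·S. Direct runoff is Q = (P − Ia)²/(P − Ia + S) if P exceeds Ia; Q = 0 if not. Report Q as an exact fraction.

NRCS table: woods, good condition, soil group D → CN(II) = 77
CN(I) from CN(II)=77: (4.2·77)/(10 − 0.058·77) = 161700/2767 ≈ 58.439
S = 1000/(161700/2767) − 10 = 11500/1617 in ≈ 7.112 in
Ia = 0.2S: 0.2·7.112 = 1.422 in (exactly 2300/1617)
Since P=4.990 > Ia=1.422: effective rainfall P−Ia = 576883/161700 in
Runoff Q = (P−Ia)²/(P−Ia+S) = (3.568)²/(3.568+7.112) = 332793995689/279236981100 ≈ 1.192 in

Q = 332793995689/279236981100 in ≈ 1.192 in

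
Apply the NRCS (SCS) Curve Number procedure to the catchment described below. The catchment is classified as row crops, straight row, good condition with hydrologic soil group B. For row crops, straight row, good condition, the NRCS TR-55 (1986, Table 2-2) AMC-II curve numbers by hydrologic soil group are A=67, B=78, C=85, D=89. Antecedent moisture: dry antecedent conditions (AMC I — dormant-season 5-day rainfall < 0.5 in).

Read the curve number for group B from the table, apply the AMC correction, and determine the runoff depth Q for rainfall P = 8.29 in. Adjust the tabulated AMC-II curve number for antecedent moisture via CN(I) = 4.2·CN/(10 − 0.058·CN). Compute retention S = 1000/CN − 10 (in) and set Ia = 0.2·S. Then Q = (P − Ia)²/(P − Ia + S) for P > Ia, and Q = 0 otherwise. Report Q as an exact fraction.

Q = 323705240401/91642086900 in ≈ 3.532 in

NRCS table: row crops, straight row, good condition, soil group B → CN(II) = 78
CN(I) from CN(II)=78: (4.2·78)/(10 − 0.058·78) = 81900/1369 ≈ 59.825
Max retention: S = 1000/(81900/1369) − 10 = 5500/819 in (≈ 6.716 in)
Initial abstraction Ia = S/5 = (5500/819)/5 = 1100/819 ≈ 1.343 in
P − Ia = 8.290 − 1.343 = 568951/81900 ≈ 6.947 in (> 0, runoff occurs)
Q = (568951/81900)²/((568951/81900) + 5500/819) = (323705240401/6707610000)/(1118951/81900) = 323705240401/91642086900 in ≈ 3.532 in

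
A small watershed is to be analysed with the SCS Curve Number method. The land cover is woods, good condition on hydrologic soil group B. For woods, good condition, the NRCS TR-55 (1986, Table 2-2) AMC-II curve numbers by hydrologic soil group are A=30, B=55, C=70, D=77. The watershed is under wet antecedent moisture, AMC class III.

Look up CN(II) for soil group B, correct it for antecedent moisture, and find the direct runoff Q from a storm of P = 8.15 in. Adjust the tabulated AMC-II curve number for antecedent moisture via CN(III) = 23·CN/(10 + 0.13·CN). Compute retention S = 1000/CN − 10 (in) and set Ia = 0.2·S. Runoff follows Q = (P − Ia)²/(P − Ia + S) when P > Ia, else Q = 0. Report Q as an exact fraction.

Q = 1416694321/281533340 in ≈ 5.032 in

NRCS table: woods, good condition, soil group B → CN(II) = 55
CN(III) from CN(II)=55: (23·55)/(10 + 0.13·55) = 25300/343 ≈ 73.761
Retention S: 1000/CN − 10 with CN=73.761 → S = 900/253 ≈ 3.557 in
Ia = 0.2·(900/253) = 180/253 in ≈ 0.711 in
P − Ia = 8.150 − 0.711 = 37639/5060 ≈ 7.439 in (> 0, runoff occurs)
Q = (37639/5060)²/((37639/5060) + 900/253) = (1416694321/25603600)/(55639/5060) = 1416694321/281533340 in ≈ 5.032 in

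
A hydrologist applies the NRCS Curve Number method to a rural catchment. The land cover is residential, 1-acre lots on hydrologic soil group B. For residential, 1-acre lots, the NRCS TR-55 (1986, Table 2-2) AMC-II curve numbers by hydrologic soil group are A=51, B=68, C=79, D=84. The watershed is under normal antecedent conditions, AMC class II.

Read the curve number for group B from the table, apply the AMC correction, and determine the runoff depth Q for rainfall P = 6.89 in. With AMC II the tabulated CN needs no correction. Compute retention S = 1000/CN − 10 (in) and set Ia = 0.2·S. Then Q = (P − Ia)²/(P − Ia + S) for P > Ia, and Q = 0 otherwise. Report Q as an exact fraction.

Q = 102272769/30792100 in ≈ 3.321 in

NRCS table: residential, 1-acre lots, soil group B → CN(II) = 68
CN(II) = 68; AMC II needs no correction.
Retention S: 1000/CN − 10 with CN=68.000 → S = 80/17 ≈ 4.706 in
Ia = 0.2S: 0.2·4.706 = 0.941 in (exactly 16/17)
Excess rainfall: 6.890 − 0.941 = 5.949 in; P > Ia so Q > 0
Runoff Q = (P−Ia)²/(P−Ia+S) = (5.949)²/(5.949+4.706) = 102272769/30792100 ≈ 3.321 in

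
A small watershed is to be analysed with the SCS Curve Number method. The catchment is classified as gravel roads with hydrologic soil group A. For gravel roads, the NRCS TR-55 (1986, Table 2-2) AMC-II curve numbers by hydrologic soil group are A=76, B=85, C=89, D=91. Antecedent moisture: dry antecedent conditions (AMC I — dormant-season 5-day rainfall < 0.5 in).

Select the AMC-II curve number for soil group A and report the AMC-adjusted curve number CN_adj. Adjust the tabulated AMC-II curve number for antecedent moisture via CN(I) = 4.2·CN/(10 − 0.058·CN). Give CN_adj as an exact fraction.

NRCS table: gravel roads, soil group A → CN(II) = 76
Dry (AMC I): CN(I) = 4.2·76/(10 − 0.058·76) = (1596/5)/(699/125) = 13300/233 ≈ 57.082

CN_adj = 13300/233 ≈ 57.082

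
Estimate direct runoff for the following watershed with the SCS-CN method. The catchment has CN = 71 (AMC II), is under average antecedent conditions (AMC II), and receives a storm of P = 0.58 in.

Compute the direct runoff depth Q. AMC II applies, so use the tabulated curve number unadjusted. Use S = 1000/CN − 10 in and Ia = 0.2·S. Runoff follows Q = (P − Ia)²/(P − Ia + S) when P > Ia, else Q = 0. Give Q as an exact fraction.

Q = 0 in ≈ 0.000 in

AMC II — tabulated CN = 71 applies directly.
S = 1000/71 − 10 = 290/71 in ≈ 4.085 in
Ia = 0.2S: 0.2·4.085 = 0.817 in (exactly 58/71)
P = 0.580 ≤ Ia = 0.817 in: entire storm abstracted, Q = 0.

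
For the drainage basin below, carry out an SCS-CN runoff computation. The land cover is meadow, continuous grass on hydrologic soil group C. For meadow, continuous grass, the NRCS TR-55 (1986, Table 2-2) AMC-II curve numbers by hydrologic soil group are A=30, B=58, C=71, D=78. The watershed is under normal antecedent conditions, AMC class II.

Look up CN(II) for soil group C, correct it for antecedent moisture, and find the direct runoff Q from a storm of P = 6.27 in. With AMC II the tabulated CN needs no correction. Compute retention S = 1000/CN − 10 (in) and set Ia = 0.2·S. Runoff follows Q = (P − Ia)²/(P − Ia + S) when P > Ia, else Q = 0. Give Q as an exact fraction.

NRCS table: meadow, continuous grass, soil group C → CN(II) = 71
Average conditions: CN = 71 (no AMC adjustment).
Retention S: 1000/CN − 10 with CN=71.000 → S = 290/71 ≈ 4.085 in
Ia = 0.2·(290/71) = 58/71 in ≈ 0.817 in
Excess rainfall: 6.270 − 0.817 = 5.453 in; P > Ia so Q > 0
Q: (38717/7100)² ÷ (67717/7100) = 1499006089/480790700 in (≈ 3.118 in)

Q = 1499006089/480790700 in ≈ 3.118 in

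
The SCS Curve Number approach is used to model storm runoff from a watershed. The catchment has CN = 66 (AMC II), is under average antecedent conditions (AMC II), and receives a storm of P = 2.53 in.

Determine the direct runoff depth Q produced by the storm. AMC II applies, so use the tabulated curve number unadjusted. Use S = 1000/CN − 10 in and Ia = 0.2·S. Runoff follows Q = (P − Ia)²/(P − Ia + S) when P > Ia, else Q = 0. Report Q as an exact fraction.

Q = 24492601/72431700 in ≈ 0.338 in

CN(II) = 66; AMC II needs no correction.
Retention S: 1000/CN − 10 with CN=66.000 → S = 170/33 ≈ 5.152 in
Ia = 0.2S: 0.2·5.152 = 1.030 in (exactly 34/33)
P − Ia = 2.530 − 1.030 = 4949/3300 ≈ 1.500 in (> 0, runoff occurs)
Q = (4949/3300)²/((4949/3300) + 170/33) = (24492601/10890000)/(21949/3300) = 24492601/72431700 in ≈ 0.338 in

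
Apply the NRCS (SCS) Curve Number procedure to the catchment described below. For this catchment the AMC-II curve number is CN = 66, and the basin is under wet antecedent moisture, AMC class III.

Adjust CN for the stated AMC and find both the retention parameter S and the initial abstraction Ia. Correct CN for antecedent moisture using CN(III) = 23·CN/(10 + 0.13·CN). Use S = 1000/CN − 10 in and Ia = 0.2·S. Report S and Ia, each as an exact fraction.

Wet (AMC III): CN(III) = 23·66/(10 + 0.13·66) = 1518/(929/50) = 75900/929 ≈ 81.701
Retention S: 1000/CN − 10 with CN=81.701 → S = 1700/759 ≈ 2.240 in
Initial abstraction Ia = S/5 = (1700/759)/5 = 340/759 ≈ 0.448 in

S = 1700/759 in ≈ 2.240 in; Ia = 340/759 in ≈ 0.448 in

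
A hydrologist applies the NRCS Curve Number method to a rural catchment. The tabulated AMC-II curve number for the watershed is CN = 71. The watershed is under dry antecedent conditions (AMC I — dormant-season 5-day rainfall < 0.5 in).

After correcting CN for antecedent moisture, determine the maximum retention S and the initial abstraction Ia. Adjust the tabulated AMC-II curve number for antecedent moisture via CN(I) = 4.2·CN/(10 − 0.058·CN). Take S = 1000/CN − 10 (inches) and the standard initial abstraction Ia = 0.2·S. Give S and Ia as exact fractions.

Adjust CN=71 to AMC I: 4.2·71/(10 − 0.058·71) → (1491/5) ÷ (2941/500) = 149100/2941 ≈ 50.697
Max retention: S = 1000/(149100/2941) − 10 = 14500/1491 in (≈ 9.725 in)
Initial abstraction Ia = S/5 = (14500/1491)/5 = 2900/1491 ≈ 1.945 in

S = 14500/1491 in ≈ 9.725 in; Ia = 2900/1491 in ≈ 1.945 in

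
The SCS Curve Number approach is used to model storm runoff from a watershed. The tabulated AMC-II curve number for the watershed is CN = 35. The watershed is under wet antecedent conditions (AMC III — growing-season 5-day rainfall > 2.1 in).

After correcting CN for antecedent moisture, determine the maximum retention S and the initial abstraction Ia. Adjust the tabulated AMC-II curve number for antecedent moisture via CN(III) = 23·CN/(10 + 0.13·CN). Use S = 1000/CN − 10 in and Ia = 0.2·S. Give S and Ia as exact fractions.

S = 1300/161 in ≈ 8.075 in; Ia = 260/161 in ≈ 1.615 in

CN(III) from CN(II)=35: (23·35)/(10 + 0.13·35) = 16100/291 ≈ 55.326
S = 1000/(16100/291) − 10 = 1300/161 in ≈ 8.075 in
Initial abstraction Ia = S/5 = (1300/161)/5 = 260/161 ≈ 1.615 in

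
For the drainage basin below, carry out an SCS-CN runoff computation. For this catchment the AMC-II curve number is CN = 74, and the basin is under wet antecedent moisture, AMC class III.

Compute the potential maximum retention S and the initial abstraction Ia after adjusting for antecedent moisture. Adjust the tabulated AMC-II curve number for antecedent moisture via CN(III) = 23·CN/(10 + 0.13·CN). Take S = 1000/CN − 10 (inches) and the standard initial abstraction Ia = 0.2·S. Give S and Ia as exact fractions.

Adjust CN=74 to AMC III: 23·74/(10 + 0.13·74) → 1702 ÷ (981/50) = 85100/981 ≈ 86.748
Retention S: 1000/CN − 10 with CN=86.748 → S = 1300/851 ≈ 1.528 in
Initial abstraction Ia = S/5 = (1300/851)/5 = 260/851 ≈ 0.306 in

S = 1300/851 in ≈ 1.528 in; Ia = 260/851 in ≈ 0.306 in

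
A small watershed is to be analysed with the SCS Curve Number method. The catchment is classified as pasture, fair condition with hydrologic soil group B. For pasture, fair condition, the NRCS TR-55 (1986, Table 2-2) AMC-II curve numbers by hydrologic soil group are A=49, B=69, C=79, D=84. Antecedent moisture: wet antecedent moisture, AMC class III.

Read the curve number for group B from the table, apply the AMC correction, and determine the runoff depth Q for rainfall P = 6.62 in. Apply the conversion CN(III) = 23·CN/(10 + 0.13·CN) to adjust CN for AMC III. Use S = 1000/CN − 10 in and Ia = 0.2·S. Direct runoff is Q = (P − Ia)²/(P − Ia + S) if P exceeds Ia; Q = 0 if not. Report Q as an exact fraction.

Q = 244329524209/51521716950 in ≈ 4.742 in

NRCS table: pasture, fair condition, soil group B → CN(II) = 69
Wet (AMC III): CN(III) = 23·69/(10 + 0.13·69) = 1587/(1897/100) = 158700/1897 ≈ 83.658
Max retention: S = 1000/(158700/1897) − 10 = 3100/1587 in (≈ 1.953 in)
Ia = 0.2S: 0.2·1.953 = 0.391 in (exactly 620/1587)
P − Ia = 6.620 − 0.391 = 494297/79350 ≈ 6.229 in (> 0, runoff occurs)
Runoff Q = (P−Ia)²/(P−Ia+S) = (6.229)²/(6.229+1.953) = 244329524209/51521716950 ≈ 4.742 in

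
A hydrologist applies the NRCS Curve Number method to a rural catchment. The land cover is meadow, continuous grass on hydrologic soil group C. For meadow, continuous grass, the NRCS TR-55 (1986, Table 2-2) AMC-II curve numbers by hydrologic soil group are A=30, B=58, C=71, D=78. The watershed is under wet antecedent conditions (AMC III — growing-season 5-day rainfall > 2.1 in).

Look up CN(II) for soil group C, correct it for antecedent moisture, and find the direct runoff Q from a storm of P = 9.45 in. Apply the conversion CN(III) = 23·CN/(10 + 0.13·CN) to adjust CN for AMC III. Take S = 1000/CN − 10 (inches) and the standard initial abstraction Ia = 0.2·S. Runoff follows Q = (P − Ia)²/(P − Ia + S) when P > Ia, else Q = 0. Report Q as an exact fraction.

Q = 88230979369/11595508420 in ≈ 7.609 in

NRCS table: meadow, continuous grass, soil group C → CN(II) = 71
Wet (AMC III): CN(III) = 23·71/(10 + 0.13·71) = 1633/(1923/100) = 163300/1923 ≈ 84.919
S = 1000/(163300/1923) − 10 = 2900/1633 in ≈ 1.776 in
Ia = 0.2S: 0.2·1.776 = 0.355 in (exactly 580/1633)
Since P=9.450 > Ia=0.355: effective rainfall P−Ia = 297037/32660 in
Q = (297037/32660)²/((297037/32660) + 2900/1633) = (88230979369/1066675600)/(355037/32660) = 88230979369/11595508420 in ≈ 7.609 in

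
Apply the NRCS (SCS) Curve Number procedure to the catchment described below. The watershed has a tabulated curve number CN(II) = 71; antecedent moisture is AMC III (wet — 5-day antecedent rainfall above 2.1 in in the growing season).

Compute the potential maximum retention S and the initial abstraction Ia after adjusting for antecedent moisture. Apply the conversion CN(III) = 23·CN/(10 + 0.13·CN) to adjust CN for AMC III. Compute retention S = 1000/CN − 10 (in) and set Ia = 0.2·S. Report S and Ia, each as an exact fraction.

Adjust CN=71 to AMC III: 23·71/(10 + 0.13·71) → 1633 ÷ (1923/100) = 163300/1923 ≈ 84.919
Retention S: 1000/CN − 10 with CN=84.919 → S = 2900/1633 ≈ 1.776 in
Ia = 0.2·(2900/1633) = 580/1633 in ≈ 0.355 in

S = 2900/1633 in ≈ 1.776 in; Ia = 580/1633 in ≈ 0.355 in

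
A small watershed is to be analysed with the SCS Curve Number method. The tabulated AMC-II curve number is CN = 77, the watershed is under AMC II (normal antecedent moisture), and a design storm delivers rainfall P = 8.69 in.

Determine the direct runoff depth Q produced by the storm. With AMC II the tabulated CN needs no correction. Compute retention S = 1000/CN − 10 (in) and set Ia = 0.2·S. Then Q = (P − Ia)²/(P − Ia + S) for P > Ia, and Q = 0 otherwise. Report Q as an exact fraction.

AMC II — tabulated CN = 77 applies directly.
Retention S: 1000/CN − 10 with CN=77.000 → S = 230/77 ≈ 2.987 in
Ia = 0.2·(230/77) = 46/77 in ≈ 0.597 in
Since P=8.690 > Ia=0.597: effective rainfall P−Ia = 62313/7700 in
Q = (62313/7700)²/((62313/7700) + 230/77) = (3882909969/59290000)/(85313/7700) = 3882909969/656910100 in ≈ 5.911 in

Q = 3882909969/656910100 in ≈ 5.911 in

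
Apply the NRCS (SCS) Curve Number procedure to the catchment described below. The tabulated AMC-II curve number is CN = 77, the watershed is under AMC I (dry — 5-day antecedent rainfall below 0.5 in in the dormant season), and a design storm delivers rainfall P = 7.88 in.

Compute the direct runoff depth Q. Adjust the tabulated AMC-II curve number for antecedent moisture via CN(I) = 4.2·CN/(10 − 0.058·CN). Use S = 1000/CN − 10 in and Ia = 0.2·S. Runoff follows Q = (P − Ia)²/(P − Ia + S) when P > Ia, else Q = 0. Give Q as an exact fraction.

Adjust CN=77 to AMC I: 4.2·77/(10 − 0.058·77) → (1617/5) ÷ (2767/500) = 161700/2767 ≈ 58.439
Max retention: S = 1000/(161700/2767) − 10 = 11500/1617 in (≈ 7.112 in)
Ia = 0.2·(11500/1617) = 2300/1617 in ≈ 1.422 in
Excess rainfall: 7.880 − 1.422 = 6.458 in; P > Ia so Q > 0
Runoff Q = (P−Ia)²/(P−Ia+S) = (6.458)²/(6.458+7.112) = 68146580401/22175093325 ≈ 3.073 in

Q = 68146580401/22175093325 in ≈ 3.073 in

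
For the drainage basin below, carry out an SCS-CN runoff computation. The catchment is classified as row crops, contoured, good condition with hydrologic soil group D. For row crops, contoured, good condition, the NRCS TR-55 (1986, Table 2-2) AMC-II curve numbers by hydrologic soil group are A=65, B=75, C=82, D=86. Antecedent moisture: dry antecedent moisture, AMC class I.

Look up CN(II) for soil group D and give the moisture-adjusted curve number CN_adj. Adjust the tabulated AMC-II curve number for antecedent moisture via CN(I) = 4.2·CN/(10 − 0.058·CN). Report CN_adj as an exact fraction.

CN_adj = 12900/179 ≈ 72.067

NRCS table: row crops, contoured, good condition, soil group D → CN(II) = 86
Dry (AMC I): CN(I) = 4.2·86/(10 − 0.058·86) = (1806/5)/(1253/250) = 12900/179 ≈ 72.067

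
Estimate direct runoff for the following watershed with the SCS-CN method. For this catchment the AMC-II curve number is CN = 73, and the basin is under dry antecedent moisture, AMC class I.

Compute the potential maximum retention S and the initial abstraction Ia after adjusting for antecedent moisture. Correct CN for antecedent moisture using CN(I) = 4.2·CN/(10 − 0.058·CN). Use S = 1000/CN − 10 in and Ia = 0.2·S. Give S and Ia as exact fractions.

CN(I) from CN(II)=73: (4.2·73)/(10 − 0.058·73) = 51100/961 ≈ 53.174
Retention S: 1000/CN − 10 with CN=53.174 → S = 4500/511 ≈ 8.806 in
Ia = 0.2S: 0.2·8.806 = 1.761 in (exactly 900/511)

S = 4500/511 in ≈ 8.806 in; Ia = 900/511 in ≈ 1.761 in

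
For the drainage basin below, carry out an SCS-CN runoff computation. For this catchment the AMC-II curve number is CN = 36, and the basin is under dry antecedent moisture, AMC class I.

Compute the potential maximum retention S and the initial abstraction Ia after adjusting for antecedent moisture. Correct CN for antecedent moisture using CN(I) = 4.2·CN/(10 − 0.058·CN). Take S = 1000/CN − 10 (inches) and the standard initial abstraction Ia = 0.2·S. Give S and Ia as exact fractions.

Adjust CN=36 to AMC I: 4.2·36/(10 − 0.058·36) → (756/5) ÷ (989/125) = 18900/989 ≈ 19.110
Retention S: 1000/CN − 10 with CN=19.110 → S = 8000/189 ≈ 42.328 in
Initial abstraction Ia = S/5 = (8000/189)/5 = 1600/189 ≈ 8.466 in

S = 8000/189 in ≈ 42.328 in; Ia = 1600/189 in ≈ 8.466 in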